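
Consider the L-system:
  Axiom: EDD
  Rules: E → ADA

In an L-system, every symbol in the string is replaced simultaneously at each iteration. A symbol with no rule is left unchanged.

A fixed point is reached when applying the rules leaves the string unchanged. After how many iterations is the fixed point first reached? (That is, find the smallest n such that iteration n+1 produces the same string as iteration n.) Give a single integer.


Answer: 1

Derivation:
Step 0: EDD
Step 1: ADADD
Step 2: ADADD  (unchanged — fixed point at step 1)


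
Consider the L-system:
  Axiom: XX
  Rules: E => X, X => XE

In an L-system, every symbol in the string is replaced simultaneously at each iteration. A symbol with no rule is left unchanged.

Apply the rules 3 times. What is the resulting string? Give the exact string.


Step 0: XX
Step 1: XEXE
Step 2: XEXXEX
Step 3: XEXXEXEXXE

Answer: XEXXEXEXXE


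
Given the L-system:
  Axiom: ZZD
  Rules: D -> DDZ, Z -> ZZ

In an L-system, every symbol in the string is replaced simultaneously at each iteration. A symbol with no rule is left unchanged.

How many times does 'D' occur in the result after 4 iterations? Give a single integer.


Step 0: ZZD  (1 'D')
Step 1: ZZZZDDZ  (2 'D')
Step 2: ZZZZZZZZDDZDDZZZ  (4 'D')
Step 3: ZZZZZZZZZZZZZZZZDDZDDZZZDDZDDZZZZZZZ  (8 'D')
Step 4: ZZZZZZZZZZZZZZZZZZZZZZZZZZZZZZZZDDZDDZZZDDZDDZZZZZZZDDZDDZZZDDZDDZZZZZZZZZZZZZZZ  (16 'D')

Answer: 16


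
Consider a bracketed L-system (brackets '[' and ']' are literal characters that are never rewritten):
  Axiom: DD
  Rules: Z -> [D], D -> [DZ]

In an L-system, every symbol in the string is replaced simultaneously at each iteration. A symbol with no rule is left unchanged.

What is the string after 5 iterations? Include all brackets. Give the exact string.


Step 0: DD
Step 1: [DZ][DZ]
Step 2: [[DZ][D]][[DZ][D]]
Step 3: [[[DZ][D]][[DZ]]][[[DZ][D]][[DZ]]]
Step 4: [[[[DZ][D]][[DZ]]][[[DZ][D]]]][[[[DZ][D]][[DZ]]][[[DZ][D]]]]
Step 5: [[[[[DZ][D]][[DZ]]][[[DZ][D]]]][[[[DZ][D]][[DZ]]]]][[[[[DZ][D]][[DZ]]][[[DZ][D]]]][[[[DZ][D]][[DZ]]]]]

Answer: [[[[[DZ][D]][[DZ]]][[[DZ][D]]]][[[[DZ][D]][[DZ]]]]][[[[[DZ][D]][[DZ]]][[[DZ][D]]]][[[[DZ][D]][[DZ]]]]]


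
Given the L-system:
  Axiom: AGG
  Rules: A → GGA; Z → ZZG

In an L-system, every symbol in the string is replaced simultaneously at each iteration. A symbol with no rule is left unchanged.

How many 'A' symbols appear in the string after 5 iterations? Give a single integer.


Step 0: AGG  (1 'A')
Step 1: GGAGG  (1 'A')
Step 2: GGGGAGG  (1 'A')
Step 3: GGGGGGAGG  (1 'A')
Step 4: GGGGGGGGAGG  (1 'A')
Step 5: GGGGGGGGGGAGG  (1 'A')

Answer: 1


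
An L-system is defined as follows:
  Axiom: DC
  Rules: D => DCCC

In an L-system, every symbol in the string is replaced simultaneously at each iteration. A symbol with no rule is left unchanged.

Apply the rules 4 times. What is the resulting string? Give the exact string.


Answer: DCCCCCCCCCCCCC

Derivation:
Step 0: DC
Step 1: DCCCC
Step 2: DCCCCCCC
Step 3: DCCCCCCCCCC
Step 4: DCCCCCCCCCCCCC


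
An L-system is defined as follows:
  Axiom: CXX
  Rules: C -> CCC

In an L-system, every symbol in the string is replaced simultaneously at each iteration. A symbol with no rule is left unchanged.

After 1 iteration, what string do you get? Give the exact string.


Step 0: CXX
Step 1: CCCXX

Answer: CCCXX


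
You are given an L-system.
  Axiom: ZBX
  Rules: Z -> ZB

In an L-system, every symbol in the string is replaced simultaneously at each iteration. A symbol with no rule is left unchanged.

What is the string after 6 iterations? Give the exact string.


Answer: ZBBBBBBBX

Derivation:
Step 0: ZBX
Step 1: ZBBX
Step 2: ZBBBX
Step 3: ZBBBBX
Step 4: ZBBBBBX
Step 5: ZBBBBBBX
Step 6: ZBBBBBBBX


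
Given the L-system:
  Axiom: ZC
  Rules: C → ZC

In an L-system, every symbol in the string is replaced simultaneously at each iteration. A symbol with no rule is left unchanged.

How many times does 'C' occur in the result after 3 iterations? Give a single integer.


Step 0: ZC  (1 'C')
Step 1: ZZC  (1 'C')
Step 2: ZZZC  (1 'C')
Step 3: ZZZZC  (1 'C')

Answer: 1


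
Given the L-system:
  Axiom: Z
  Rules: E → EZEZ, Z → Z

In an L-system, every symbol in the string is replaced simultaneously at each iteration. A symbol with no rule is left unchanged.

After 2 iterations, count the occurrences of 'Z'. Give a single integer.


Step 0: Z  (1 'Z')
Step 1: Z  (1 'Z')
Step 2: Z  (1 'Z')

Answer: 1


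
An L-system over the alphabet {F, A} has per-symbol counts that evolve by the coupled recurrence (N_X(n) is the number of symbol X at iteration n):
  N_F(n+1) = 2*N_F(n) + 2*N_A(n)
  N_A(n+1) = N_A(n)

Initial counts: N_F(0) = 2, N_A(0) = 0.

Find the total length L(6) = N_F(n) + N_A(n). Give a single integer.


Step 0: N_F=2, N_A=0, L=2
Step 1: N_F=4, N_A=0, L=4
Step 2: N_F=8, N_A=0, L=8
Step 3: N_F=16, N_A=0, L=16
Step 4: N_F=32, N_A=0, L=32
Step 5: N_F=64, N_A=0, L=64
Step 6: N_F=128, N_A=0, L=128

Answer: 128


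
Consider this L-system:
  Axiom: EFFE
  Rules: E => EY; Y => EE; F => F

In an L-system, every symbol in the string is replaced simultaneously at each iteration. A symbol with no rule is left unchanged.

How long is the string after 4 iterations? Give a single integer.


Answer: 34

Derivation:
Step 0: length = 4
Step 1: length = 6
Step 2: length = 10
Step 3: length = 18
Step 4: length = 34


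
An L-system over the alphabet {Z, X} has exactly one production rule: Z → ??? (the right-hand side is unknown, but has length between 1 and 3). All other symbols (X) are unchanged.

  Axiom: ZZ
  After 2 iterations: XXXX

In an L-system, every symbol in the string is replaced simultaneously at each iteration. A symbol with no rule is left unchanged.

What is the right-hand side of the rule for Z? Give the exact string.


Answer: XX

Derivation:
Trying Z → XX:
  Step 0: ZZ
  Step 1: XXXX
  Step 2: XXXX
Matches the given result.


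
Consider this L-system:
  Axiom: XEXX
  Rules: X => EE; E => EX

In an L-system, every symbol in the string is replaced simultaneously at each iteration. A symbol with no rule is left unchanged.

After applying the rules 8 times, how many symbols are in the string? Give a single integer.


Answer: 1024

Derivation:
Step 0: length = 4
Step 1: length = 8
Step 2: length = 16
Step 3: length = 32
Step 4: length = 64
Step 5: length = 128
Step 6: length = 256
Step 7: length = 512
Step 8: length = 1024


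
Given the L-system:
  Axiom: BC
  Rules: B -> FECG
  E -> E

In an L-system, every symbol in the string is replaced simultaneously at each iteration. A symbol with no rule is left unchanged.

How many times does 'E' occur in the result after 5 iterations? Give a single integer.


Answer: 1

Derivation:
Step 0: BC  (0 'E')
Step 1: FECGC  (1 'E')
Step 2: FECGC  (1 'E')
Step 3: FECGC  (1 'E')
Step 4: FECGC  (1 'E')
Step 5: FECGC  (1 'E')


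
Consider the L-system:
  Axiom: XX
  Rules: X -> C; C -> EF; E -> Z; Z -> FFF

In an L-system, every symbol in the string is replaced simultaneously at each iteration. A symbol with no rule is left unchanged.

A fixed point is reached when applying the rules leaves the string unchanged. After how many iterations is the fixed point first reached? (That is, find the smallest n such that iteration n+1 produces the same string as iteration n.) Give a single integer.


Answer: 4

Derivation:
Step 0: XX
Step 1: CC
Step 2: EFEF
Step 3: ZFZF
Step 4: FFFFFFFF
Step 5: FFFFFFFF  (unchanged — fixed point at step 4)


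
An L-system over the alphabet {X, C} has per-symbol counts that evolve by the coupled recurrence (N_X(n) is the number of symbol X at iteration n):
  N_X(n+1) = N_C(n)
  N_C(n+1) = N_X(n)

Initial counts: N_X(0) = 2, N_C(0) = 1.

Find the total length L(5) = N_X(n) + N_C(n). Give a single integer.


Answer: 3

Derivation:
Step 0: N_X=2, N_C=1, L=3
Step 1: N_X=1, N_C=2, L=3
Step 2: N_X=2, N_C=1, L=3
Step 3: N_X=1, N_C=2, L=3
Step 4: N_X=2, N_C=1, L=3
Step 5: N_X=1, N_C=2, L=3


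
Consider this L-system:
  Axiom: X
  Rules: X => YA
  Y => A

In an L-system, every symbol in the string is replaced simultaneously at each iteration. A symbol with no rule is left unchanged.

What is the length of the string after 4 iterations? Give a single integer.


Answer: 2

Derivation:
Step 0: length = 1
Step 1: length = 2
Step 2: length = 2
Step 3: length = 2
Step 4: length = 2


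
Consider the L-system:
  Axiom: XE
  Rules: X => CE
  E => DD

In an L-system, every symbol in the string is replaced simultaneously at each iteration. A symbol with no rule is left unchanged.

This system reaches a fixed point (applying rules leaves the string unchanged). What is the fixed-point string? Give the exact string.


Step 0: XE
Step 1: CEDD
Step 2: CDDDD
Step 3: CDDDD  (unchanged — fixed point at step 2)

Answer: CDDDD


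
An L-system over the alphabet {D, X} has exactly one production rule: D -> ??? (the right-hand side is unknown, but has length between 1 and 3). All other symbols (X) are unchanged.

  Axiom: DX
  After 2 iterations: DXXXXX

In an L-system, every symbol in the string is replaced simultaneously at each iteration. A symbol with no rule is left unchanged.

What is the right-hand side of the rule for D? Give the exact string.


Answer: DXX

Derivation:
Trying D -> DXX:
  Step 0: DX
  Step 1: DXXX
  Step 2: DXXXXX
Matches the given result.


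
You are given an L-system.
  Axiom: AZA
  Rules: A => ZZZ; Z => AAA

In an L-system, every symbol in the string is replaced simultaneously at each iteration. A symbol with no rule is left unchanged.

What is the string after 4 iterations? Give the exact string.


Step 0: AZA
Step 1: ZZZAAAZZZ
Step 2: AAAAAAAAAZZZZZZZZZAAAAAAAAA
Step 3: ZZZZZZZZZZZZZZZZZZZZZZZZZZZAAAAAAAAAAAAAAAAAAAAAAAAAAAZZZZZZZZZZZZZZZZZZZZZZZZZZZ
Step 4: AAAAAAAAAAAAAAAAAAAAAAAAAAAAAAAAAAAAAAAAAAAAAAAAAAAAAAAAAAAAAAAAAAAAAAAAAAAAAAAAAZZZZZZZZZZZZZZZZZZZZZZZZZZZZZZZZZZZZZZZZZZZZZZZZZZZZZZZZZZZZZZZZZZZZZZZZZZZZZZZZZAAAAAAAAAAAAAAAAAAAAAAAAAAAAAAAAAAAAAAAAAAAAAAAAAAAAAAAAAAAAAAAAAAAAAAAAAAAAAAAAA

Answer: AAAAAAAAAAAAAAAAAAAAAAAAAAAAAAAAAAAAAAAAAAAAAAAAAAAAAAAAAAAAAAAAAAAAAAAAAAAAAAAAAZZZZZZZZZZZZZZZZZZZZZZZZZZZZZZZZZZZZZZZZZZZZZZZZZZZZZZZZZZZZZZZZZZZZZZZZZZZZZZZZZAAAAAAAAAAAAAAAAAAAAAAAAAAAAAAAAAAAAAAAAAAAAAAAAAAAAAAAAAAAAAAAAAAAAAAAAAAAAAAAAA


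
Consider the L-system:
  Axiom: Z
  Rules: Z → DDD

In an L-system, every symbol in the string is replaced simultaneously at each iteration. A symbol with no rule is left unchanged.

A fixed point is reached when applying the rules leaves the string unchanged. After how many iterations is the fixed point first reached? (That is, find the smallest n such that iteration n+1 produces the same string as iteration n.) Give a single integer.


Answer: 1

Derivation:
Step 0: Z
Step 1: DDD
Step 2: DDD  (unchanged — fixed point at step 1)


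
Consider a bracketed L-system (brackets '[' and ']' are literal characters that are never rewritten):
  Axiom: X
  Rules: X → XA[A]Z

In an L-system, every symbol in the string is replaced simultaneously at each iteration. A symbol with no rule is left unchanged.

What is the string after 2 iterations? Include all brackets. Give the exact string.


Step 0: X
Step 1: XA[A]Z
Step 2: XA[A]ZA[A]Z

Answer: XA[A]ZA[A]Z


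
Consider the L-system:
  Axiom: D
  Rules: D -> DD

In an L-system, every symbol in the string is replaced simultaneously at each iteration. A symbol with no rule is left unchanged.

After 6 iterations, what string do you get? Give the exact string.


Step 0: D
Step 1: DD
Step 2: DDDD
Step 3: DDDDDDDD
Step 4: DDDDDDDDDDDDDDDD
Step 5: DDDDDDDDDDDDDDDDDDDDDDDDDDDDDDDD
Step 6: DDDDDDDDDDDDDDDDDDDDDDDDDDDDDDDDDDDDDDDDDDDDDDDDDDDDDDDDDDDDDDDD

Answer: DDDDDDDDDDDDDDDDDDDDDDDDDDDDDDDDDDDDDDDDDDDDDDDDDDDDDDDDDDDDDDDD


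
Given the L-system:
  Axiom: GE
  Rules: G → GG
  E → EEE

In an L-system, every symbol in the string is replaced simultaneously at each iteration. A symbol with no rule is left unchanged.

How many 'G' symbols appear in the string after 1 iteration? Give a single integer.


Answer: 2

Derivation:
Step 0: GE  (1 'G')
Step 1: GGEEE  (2 'G')


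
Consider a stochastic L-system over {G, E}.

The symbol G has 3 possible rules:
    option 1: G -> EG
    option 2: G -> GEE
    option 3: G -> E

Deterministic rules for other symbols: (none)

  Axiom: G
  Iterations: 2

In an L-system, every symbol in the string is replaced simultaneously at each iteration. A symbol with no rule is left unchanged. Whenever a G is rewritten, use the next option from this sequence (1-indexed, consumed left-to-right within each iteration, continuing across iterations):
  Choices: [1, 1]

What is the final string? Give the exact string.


Answer: EEG

Derivation:
Step 0: G
Step 1: EG  (used choices [1])
Step 2: EEG  (used choices [1])


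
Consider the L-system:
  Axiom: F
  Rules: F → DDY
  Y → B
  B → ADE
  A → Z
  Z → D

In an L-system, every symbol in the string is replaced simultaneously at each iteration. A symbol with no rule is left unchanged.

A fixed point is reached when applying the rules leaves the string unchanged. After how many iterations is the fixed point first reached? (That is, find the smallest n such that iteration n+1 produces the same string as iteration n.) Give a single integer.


Step 0: F
Step 1: DDY
Step 2: DDB
Step 3: DDADE
Step 4: DDZDE
Step 5: DDDDE
Step 6: DDDDE  (unchanged — fixed point at step 5)

Answer: 5


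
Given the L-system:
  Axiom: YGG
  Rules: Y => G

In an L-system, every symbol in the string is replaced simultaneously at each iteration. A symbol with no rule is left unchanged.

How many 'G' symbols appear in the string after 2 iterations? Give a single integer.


Step 0: YGG  (2 'G')
Step 1: GGG  (3 'G')
Step 2: GGG  (3 'G')

Answer: 3


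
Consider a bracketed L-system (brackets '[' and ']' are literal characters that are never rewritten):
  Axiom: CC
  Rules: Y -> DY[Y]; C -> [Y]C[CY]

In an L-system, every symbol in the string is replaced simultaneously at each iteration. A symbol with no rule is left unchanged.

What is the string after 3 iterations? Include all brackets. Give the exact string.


Step 0: CC
Step 1: [Y]C[CY][Y]C[CY]
Step 2: [DY[Y]][Y]C[CY][[Y]C[CY]DY[Y]][DY[Y]][Y]C[CY][[Y]C[CY]DY[Y]]
Step 3: [DDY[Y][DY[Y]]][DY[Y]][Y]C[CY][[Y]C[CY]DY[Y]][[DY[Y]][Y]C[CY][[Y]C[CY]DY[Y]]DDY[Y][DY[Y]]][DDY[Y][DY[Y]]][DY[Y]][Y]C[CY][[Y]C[CY]DY[Y]][[DY[Y]][Y]C[CY][[Y]C[CY]DY[Y]]DDY[Y][DY[Y]]]

Answer: [DDY[Y][DY[Y]]][DY[Y]][Y]C[CY][[Y]C[CY]DY[Y]][[DY[Y]][Y]C[CY][[Y]C[CY]DY[Y]]DDY[Y][DY[Y]]][DDY[Y][DY[Y]]][DY[Y]][Y]C[CY][[Y]C[CY]DY[Y]][[DY[Y]][Y]C[CY][[Y]C[CY]DY[Y]]DDY[Y][DY[Y]]]


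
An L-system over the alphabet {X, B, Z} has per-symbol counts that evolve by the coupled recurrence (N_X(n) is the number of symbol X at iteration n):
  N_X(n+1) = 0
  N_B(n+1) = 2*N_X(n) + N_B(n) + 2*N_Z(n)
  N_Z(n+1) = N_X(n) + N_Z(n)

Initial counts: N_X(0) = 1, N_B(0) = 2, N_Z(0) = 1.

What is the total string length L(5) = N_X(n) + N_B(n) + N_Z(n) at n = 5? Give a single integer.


Step 0: N_X=1, N_B=2, N_Z=1, L=4
Step 1: N_X=0, N_B=6, N_Z=2, L=8
Step 2: N_X=0, N_B=10, N_Z=2, L=12
Step 3: N_X=0, N_B=14, N_Z=2, L=16
Step 4: N_X=0, N_B=18, N_Z=2, L=20
Step 5: N_X=0, N_B=22, N_Z=2, L=24

Answer: 24


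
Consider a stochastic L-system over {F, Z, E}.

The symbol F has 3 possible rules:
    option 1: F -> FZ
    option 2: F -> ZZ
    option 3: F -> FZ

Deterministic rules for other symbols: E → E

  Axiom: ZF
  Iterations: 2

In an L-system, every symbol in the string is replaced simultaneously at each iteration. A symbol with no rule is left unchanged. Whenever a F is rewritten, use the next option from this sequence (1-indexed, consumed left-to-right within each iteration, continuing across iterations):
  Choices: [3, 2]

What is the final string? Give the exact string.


Step 0: ZF
Step 1: ZFZ  (used choices [3])
Step 2: ZZZZ  (used choices [2])

Answer: ZZZZ


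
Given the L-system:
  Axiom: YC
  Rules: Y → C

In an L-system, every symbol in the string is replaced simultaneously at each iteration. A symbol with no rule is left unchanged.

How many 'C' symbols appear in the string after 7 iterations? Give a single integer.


Answer: 2

Derivation:
Step 0: YC  (1 'C')
Step 1: CC  (2 'C')
Step 2: CC  (2 'C')
Step 3: CC  (2 'C')
Step 4: CC  (2 'C')
Step 5: CC  (2 'C')
Step 6: CC  (2 'C')
Step 7: CC  (2 'C')


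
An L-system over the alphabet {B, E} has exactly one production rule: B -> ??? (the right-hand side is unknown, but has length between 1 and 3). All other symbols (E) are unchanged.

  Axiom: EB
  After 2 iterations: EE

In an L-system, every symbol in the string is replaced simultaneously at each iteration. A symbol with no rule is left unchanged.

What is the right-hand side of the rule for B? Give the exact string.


Answer: E

Derivation:
Trying B -> E:
  Step 0: EB
  Step 1: EE
  Step 2: EE
Matches the given result.


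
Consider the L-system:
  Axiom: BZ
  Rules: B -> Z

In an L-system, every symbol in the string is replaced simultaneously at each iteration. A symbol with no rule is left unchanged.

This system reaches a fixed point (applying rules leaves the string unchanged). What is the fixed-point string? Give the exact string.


Answer: ZZ

Derivation:
Step 0: BZ
Step 1: ZZ
Step 2: ZZ  (unchanged — fixed point at step 1)


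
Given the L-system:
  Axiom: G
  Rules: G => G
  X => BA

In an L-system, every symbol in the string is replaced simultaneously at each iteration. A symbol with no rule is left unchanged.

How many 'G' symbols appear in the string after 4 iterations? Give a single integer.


Answer: 1

Derivation:
Step 0: G  (1 'G')
Step 1: G  (1 'G')
Step 2: G  (1 'G')
Step 3: G  (1 'G')
Step 4: G  (1 'G')


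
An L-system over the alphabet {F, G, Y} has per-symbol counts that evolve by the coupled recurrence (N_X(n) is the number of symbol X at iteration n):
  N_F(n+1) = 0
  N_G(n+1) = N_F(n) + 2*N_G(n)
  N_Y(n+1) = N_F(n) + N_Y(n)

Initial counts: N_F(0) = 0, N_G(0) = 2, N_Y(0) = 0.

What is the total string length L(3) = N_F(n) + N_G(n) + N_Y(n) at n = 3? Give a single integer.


Answer: 16

Derivation:
Step 0: N_F=0, N_G=2, N_Y=0, L=2
Step 1: N_F=0, N_G=4, N_Y=0, L=4
Step 2: N_F=0, N_G=8, N_Y=0, L=8
Step 3: N_F=0, N_G=16, N_Y=0, L=16


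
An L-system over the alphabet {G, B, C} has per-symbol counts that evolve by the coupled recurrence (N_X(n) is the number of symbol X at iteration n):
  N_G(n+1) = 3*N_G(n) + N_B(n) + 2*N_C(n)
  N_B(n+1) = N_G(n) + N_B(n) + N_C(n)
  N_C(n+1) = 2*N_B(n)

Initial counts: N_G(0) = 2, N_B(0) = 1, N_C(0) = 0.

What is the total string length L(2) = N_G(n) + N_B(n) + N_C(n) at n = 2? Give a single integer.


Step 0: N_G=2, N_B=1, N_C=0, L=3
Step 1: N_G=7, N_B=3, N_C=2, L=12
Step 2: N_G=28, N_B=12, N_C=6, L=46

Answer: 46


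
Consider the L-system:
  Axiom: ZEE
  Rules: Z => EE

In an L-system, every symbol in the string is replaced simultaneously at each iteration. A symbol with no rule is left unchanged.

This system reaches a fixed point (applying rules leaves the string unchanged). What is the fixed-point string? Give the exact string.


Step 0: ZEE
Step 1: EEEE
Step 2: EEEE  (unchanged — fixed point at step 1)

Answer: EEEE


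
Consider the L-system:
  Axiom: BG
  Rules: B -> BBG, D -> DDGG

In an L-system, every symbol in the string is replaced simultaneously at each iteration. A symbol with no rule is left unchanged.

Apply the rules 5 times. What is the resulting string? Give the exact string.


Step 0: BG
Step 1: BBGG
Step 2: BBGBBGGG
Step 3: BBGBBGGBBGBBGGGG
Step 4: BBGBBGGBBGBBGGGBBGBBGGBBGBBGGGGG
Step 5: BBGBBGGBBGBBGGGBBGBBGGBBGBBGGGGBBGBBGGBBGBBGGGBBGBBGGBBGBBGGGGGG

Answer: BBGBBGGBBGBBGGGBBGBBGGBBGBBGGGGBBGBBGGBBGBBGGGBBGBBGGBBGBBGGGGGG


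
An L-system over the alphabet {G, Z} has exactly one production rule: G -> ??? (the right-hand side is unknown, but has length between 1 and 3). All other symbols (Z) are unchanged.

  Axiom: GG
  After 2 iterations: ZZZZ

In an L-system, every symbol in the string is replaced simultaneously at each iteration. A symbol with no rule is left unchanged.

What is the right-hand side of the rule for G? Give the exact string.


Trying G -> ZZ:
  Step 0: GG
  Step 1: ZZZZ
  Step 2: ZZZZ
Matches the given result.

Answer: ZZ


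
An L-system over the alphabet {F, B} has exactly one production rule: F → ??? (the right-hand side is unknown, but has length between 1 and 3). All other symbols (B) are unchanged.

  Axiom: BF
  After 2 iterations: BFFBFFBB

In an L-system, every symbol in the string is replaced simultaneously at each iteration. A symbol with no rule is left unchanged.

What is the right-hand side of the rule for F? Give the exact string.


Answer: FFB

Derivation:
Trying F → FFB:
  Step 0: BF
  Step 1: BFFB
  Step 2: BFFBFFBB
Matches the given result.


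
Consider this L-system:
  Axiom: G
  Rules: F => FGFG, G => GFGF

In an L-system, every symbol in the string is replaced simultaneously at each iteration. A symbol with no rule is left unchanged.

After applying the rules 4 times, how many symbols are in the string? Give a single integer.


Step 0: length = 1
Step 1: length = 4
Step 2: length = 16
Step 3: length = 64
Step 4: length = 256

Answer: 256


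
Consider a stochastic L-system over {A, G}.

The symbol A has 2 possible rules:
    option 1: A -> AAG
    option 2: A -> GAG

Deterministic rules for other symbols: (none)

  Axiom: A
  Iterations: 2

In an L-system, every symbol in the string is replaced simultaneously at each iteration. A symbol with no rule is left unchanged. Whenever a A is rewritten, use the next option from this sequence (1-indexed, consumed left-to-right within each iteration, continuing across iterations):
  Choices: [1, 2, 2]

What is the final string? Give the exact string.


Answer: GAGGAGG

Derivation:
Step 0: A
Step 1: AAG  (used choices [1])
Step 2: GAGGAGG  (used choices [2, 2])


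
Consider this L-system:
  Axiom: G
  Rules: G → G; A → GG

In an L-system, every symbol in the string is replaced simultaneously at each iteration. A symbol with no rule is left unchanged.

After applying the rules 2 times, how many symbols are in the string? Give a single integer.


Answer: 1

Derivation:
Step 0: length = 1
Step 1: length = 1
Step 2: length = 1


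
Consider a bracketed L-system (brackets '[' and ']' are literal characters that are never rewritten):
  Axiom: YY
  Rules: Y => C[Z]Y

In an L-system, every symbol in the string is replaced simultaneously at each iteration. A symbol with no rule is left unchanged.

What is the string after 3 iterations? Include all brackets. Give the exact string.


Step 0: YY
Step 1: C[Z]YC[Z]Y
Step 2: C[Z]C[Z]YC[Z]C[Z]Y
Step 3: C[Z]C[Z]C[Z]YC[Z]C[Z]C[Z]Y

Answer: C[Z]C[Z]C[Z]YC[Z]C[Z]C[Z]Y


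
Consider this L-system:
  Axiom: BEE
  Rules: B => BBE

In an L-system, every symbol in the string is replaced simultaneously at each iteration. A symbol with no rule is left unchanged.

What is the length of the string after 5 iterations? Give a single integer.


Step 0: length = 3
Step 1: length = 5
Step 2: length = 9
Step 3: length = 17
Step 4: length = 33
Step 5: length = 65

Answer: 65


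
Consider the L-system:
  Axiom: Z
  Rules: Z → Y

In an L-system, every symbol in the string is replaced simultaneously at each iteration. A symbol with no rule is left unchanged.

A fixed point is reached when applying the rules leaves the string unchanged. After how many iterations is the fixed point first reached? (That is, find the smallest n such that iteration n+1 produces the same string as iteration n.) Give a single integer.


Step 0: Z
Step 1: Y
Step 2: Y  (unchanged — fixed point at step 1)

Answer: 1


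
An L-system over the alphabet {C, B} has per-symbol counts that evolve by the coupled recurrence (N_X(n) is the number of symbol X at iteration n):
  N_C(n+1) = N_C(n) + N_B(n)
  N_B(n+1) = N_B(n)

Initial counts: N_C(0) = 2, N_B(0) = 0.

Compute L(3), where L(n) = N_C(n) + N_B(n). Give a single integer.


Step 0: N_C=2, N_B=0, L=2
Step 1: N_C=2, N_B=0, L=2
Step 2: N_C=2, N_B=0, L=2
Step 3: N_C=2, N_B=0, L=2

Answer: 2


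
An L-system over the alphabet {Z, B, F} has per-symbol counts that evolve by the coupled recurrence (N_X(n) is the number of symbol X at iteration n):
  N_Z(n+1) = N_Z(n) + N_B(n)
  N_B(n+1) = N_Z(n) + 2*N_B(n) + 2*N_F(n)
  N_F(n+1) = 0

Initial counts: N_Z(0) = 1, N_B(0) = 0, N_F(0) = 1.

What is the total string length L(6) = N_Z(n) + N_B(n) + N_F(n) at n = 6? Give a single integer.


Answer: 521

Derivation:
Step 0: N_Z=1, N_B=0, N_F=1, L=2
Step 1: N_Z=1, N_B=3, N_F=0, L=4
Step 2: N_Z=4, N_B=7, N_F=0, L=11
Step 3: N_Z=11, N_B=18, N_F=0, L=29
Step 4: N_Z=29, N_B=47, N_F=0, L=76
Step 5: N_Z=76, N_B=123, N_F=0, L=199
Step 6: N_Z=199, N_B=322, N_F=0, L=521


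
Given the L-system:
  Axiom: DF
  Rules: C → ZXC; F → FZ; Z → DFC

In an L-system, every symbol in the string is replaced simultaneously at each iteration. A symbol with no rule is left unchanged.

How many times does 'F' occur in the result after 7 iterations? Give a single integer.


Step 0: DF  (1 'F')
Step 1: DFZ  (1 'F')
Step 2: DFZDFC  (2 'F')
Step 3: DFZDFCDFZZXC  (3 'F')
Step 4: DFZDFCDFZZXCDFZDFCDFCXZXC  (6 'F')
Step 5: DFZDFCDFZZXCDFZDFCDFCXZXCDFZDFCDFZZXCDFZZXCXDFCXZXC  (11 'F')
Step 6: DFZDFCDFZZXCDFZDFCDFCXZXCDFZDFCDFZZXCDFZZXCXDFCXZXCDFZDFCDFZZXCDFZDFCDFCXZXCDFZDFCDFCXZXCXDFZZXCXDFCXZXC  (22 'F')
Step 7: DFZDFCDFZZXCDFZDFCDFCXZXCDFZDFCDFZZXCDFZZXCXDFCXZXCDFZDFCDFZZXCDFZDFCDFCXZXCDFZDFCDFCXZXCXDFZZXCXDFCXZXCDFZDFCDFZZXCDFZDFCDFCXZXCDFZDFCDFZZXCDFZZXCXDFCXZXCDFZDFCDFZZXCDFZZXCXDFCXZXCXDFZDFCDFCXZXCXDFZZXCXDFCXZXC  (43 'F')

Answer: 43


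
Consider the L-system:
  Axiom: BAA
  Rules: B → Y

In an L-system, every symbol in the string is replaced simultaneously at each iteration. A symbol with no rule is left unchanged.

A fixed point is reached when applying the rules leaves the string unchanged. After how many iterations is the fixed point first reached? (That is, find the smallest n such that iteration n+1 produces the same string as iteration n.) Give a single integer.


Answer: 1

Derivation:
Step 0: BAA
Step 1: YAA
Step 2: YAA  (unchanged — fixed point at step 1)


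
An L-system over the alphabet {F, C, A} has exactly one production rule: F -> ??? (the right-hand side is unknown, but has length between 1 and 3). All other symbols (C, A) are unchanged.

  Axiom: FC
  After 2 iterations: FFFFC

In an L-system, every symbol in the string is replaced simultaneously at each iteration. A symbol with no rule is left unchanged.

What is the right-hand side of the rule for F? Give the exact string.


Answer: FF

Derivation:
Trying F -> FF:
  Step 0: FC
  Step 1: FFC
  Step 2: FFFFC
Matches the given result.


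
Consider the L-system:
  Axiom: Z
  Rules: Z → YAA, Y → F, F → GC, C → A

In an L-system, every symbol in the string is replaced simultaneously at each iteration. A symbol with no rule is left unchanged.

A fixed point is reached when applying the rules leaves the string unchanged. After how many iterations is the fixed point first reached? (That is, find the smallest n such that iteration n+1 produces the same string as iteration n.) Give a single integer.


Answer: 4

Derivation:
Step 0: Z
Step 1: YAA
Step 2: FAA
Step 3: GCAA
Step 4: GAAA
Step 5: GAAA  (unchanged — fixed point at step 4)


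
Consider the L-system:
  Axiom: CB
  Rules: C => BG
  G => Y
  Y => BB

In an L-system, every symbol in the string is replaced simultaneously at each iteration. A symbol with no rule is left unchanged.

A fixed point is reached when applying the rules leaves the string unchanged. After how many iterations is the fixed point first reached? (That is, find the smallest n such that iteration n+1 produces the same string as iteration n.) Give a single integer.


Step 0: CB
Step 1: BGB
Step 2: BYB
Step 3: BBBB
Step 4: BBBB  (unchanged — fixed point at step 3)

Answer: 3


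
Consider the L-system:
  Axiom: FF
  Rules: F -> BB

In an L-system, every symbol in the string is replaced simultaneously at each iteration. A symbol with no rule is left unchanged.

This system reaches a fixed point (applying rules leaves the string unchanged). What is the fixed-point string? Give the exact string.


Step 0: FF
Step 1: BBBB
Step 2: BBBB  (unchanged — fixed point at step 1)

Answer: BBBB


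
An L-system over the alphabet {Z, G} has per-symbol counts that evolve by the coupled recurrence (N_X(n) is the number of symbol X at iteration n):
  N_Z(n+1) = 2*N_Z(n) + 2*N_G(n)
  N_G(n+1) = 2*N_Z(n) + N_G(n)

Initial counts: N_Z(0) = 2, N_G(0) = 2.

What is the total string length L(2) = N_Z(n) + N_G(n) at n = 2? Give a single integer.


Step 0: N_Z=2, N_G=2, L=4
Step 1: N_Z=8, N_G=6, L=14
Step 2: N_Z=28, N_G=22, L=50

Answer: 50


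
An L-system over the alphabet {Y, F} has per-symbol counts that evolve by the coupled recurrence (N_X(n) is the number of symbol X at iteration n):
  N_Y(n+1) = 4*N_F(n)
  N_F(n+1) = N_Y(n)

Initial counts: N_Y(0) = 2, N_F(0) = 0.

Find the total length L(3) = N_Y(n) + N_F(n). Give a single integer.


Answer: 8

Derivation:
Step 0: N_Y=2, N_F=0, L=2
Step 1: N_Y=0, N_F=2, L=2
Step 2: N_Y=8, N_F=0, L=8
Step 3: N_Y=0, N_F=8, L=8


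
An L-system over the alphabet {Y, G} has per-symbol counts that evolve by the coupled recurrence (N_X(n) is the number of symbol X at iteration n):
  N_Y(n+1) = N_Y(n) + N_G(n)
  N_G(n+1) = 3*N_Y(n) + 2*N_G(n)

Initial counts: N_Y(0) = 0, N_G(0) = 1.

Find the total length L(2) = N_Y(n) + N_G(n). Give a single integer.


Answer: 10

Derivation:
Step 0: N_Y=0, N_G=1, L=1
Step 1: N_Y=1, N_G=2, L=3
Step 2: N_Y=3, N_G=7, L=10


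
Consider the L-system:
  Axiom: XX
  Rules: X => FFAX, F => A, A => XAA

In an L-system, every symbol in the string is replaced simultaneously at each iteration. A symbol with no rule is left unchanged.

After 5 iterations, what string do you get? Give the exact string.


Step 0: XX
Step 1: FFAXFFAX
Step 2: AAXAAFFAXAAXAAFFAX
Step 3: XAAXAAFFAXXAAXAAAAXAAFFAXXAAXAAFFAXXAAXAAAAXAAFFAX
Step 4: FFAXXAAXAAFFAXXAAXAAAAXAAFFAXFFAXXAAXAAFFAXXAAXAAXAAXAAFFAXXAAXAAAAXAAFFAXFFAXXAAXAAFFAXXAAXAAAAXAAFFAXFFAXXAAXAAFFAXXAAXAAXAAXAAFFAXXAAXAAAAXAAFFAX
Step 5: AAXAAFFAXFFAXXAAXAAFFAXXAAXAAAAXAAFFAXFFAXXAAXAAFFAXXAAXAAXAAXAAFFAXXAAXAAAAXAAFFAXAAXAAFFAXFFAXXAAXAAFFAXXAAXAAAAXAAFFAXFFAXXAAXAAFFAXXAAXAAFFAXXAAXAAFFAXXAAXAAAAXAAFFAXFFAXXAAXAAFFAXXAAXAAXAAXAAFFAXXAAXAAAAXAAFFAXAAXAAFFAXFFAXXAAXAAFFAXXAAXAAAAXAAFFAXFFAXXAAXAAFFAXXAAXAAXAAXAAFFAXXAAXAAAAXAAFFAXAAXAAFFAXFFAXXAAXAAFFAXXAAXAAAAXAAFFAXFFAXXAAXAAFFAXXAAXAAFFAXXAAXAAFFAXXAAXAAAAXAAFFAXFFAXXAAXAAFFAXXAAXAAXAAXAAFFAXXAAXAAAAXAAFFAX

Answer: AAXAAFFAXFFAXXAAXAAFFAXXAAXAAAAXAAFFAXFFAXXAAXAAFFAXXAAXAAXAAXAAFFAXXAAXAAAAXAAFFAXAAXAAFFAXFFAXXAAXAAFFAXXAAXAAAAXAAFFAXFFAXXAAXAAFFAXXAAXAAFFAXXAAXAAFFAXXAAXAAAAXAAFFAXFFAXXAAXAAFFAXXAAXAAXAAXAAFFAXXAAXAAAAXAAFFAXAAXAAFFAXFFAXXAAXAAFFAXXAAXAAAAXAAFFAXFFAXXAAXAAFFAXXAAXAAXAAXAAFFAXXAAXAAAAXAAFFAXAAXAAFFAXFFAXXAAXAAFFAXXAAXAAAAXAAFFAXFFAXXAAXAAFFAXXAAXAAFFAXXAAXAAFFAXXAAXAAAAXAAFFAXFFAXXAAXAAFFAXXAAXAAXAAXAAFFAXXAAXAAAAXAAFFAX


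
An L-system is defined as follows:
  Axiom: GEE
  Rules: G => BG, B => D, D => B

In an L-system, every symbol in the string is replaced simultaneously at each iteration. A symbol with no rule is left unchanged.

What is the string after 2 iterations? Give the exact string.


Step 0: GEE
Step 1: BGEE
Step 2: DBGEE

Answer: DBGEE


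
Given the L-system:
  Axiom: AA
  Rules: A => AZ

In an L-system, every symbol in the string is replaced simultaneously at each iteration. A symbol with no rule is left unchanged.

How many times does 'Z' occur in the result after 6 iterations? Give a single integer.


Step 0: AA  (0 'Z')
Step 1: AZAZ  (2 'Z')
Step 2: AZZAZZ  (4 'Z')
Step 3: AZZZAZZZ  (6 'Z')
Step 4: AZZZZAZZZZ  (8 'Z')
Step 5: AZZZZZAZZZZZ  (10 'Z')
Step 6: AZZZZZZAZZZZZZ  (12 'Z')

Answer: 12


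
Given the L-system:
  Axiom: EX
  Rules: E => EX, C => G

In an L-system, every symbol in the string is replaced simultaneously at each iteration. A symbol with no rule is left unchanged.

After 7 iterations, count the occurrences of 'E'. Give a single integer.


Answer: 1

Derivation:
Step 0: EX  (1 'E')
Step 1: EXX  (1 'E')
Step 2: EXXX  (1 'E')
Step 3: EXXXX  (1 'E')
Step 4: EXXXXX  (1 'E')
Step 5: EXXXXXX  (1 'E')
Step 6: EXXXXXXX  (1 'E')
Step 7: EXXXXXXXX  (1 'E')


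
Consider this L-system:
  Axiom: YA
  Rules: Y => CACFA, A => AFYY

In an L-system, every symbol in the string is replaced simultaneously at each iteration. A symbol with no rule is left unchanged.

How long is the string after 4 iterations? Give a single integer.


Answer: 184

Derivation:
Step 0: length = 2
Step 1: length = 9
Step 2: length = 26
Step 3: length = 71
Step 4: length = 184


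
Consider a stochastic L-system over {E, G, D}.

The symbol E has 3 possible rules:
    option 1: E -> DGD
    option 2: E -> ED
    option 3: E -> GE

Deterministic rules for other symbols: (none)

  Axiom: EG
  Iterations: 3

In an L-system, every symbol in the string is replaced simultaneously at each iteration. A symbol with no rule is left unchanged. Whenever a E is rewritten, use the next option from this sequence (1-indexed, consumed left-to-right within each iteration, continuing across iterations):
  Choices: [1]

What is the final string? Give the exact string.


Step 0: EG
Step 1: DGDG  (used choices [1])
Step 2: DGDG  (used choices [])
Step 3: DGDG  (used choices [])

Answer: DGDG


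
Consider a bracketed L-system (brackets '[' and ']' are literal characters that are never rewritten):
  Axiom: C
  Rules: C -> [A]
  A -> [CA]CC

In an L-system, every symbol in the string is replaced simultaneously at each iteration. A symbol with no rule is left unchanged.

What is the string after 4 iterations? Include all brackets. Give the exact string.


Answer: [[[[CA]CC][[A][CA]CC][A][A]][[CA]CC][[CA]CC]]

Derivation:
Step 0: C
Step 1: [A]
Step 2: [[CA]CC]
Step 3: [[[A][CA]CC][A][A]]
Step 4: [[[[CA]CC][[A][CA]CC][A][A]][[CA]CC][[CA]CC]]


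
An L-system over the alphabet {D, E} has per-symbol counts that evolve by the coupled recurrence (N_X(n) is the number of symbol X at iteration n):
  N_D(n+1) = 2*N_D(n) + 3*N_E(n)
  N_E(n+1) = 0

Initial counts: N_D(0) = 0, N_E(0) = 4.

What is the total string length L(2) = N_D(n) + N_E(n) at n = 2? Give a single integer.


Step 0: N_D=0, N_E=4, L=4
Step 1: N_D=12, N_E=0, L=12
Step 2: N_D=24, N_E=0, L=24

Answer: 24


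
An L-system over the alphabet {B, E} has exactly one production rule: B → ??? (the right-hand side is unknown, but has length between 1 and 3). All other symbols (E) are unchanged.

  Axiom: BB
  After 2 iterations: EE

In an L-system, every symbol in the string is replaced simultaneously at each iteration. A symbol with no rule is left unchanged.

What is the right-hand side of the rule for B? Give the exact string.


Answer: E

Derivation:
Trying B → E:
  Step 0: BB
  Step 1: EE
  Step 2: EE
Matches the given result.


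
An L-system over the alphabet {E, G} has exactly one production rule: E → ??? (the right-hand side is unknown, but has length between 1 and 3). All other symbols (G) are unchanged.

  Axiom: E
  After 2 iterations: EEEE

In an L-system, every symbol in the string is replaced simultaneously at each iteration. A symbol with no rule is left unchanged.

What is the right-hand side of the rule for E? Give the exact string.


Answer: EE

Derivation:
Trying E → EE:
  Step 0: E
  Step 1: EE
  Step 2: EEEE
Matches the given result.


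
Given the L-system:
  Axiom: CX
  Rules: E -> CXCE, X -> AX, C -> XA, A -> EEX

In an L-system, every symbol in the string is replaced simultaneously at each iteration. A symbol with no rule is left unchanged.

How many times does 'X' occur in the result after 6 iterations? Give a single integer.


Step 0: CX  (1 'X')
Step 1: XAAX  (2 'X')
Step 2: AXEEXEEXAX  (4 'X')
Step 3: EEXAXCXCECXCEAXCXCECXCEAXEEXAX  (10 'X')
Step 4: CXCECXCEAXEEXAXXAAXXACXCEXAAXXACXCEEEXAXXAAXXACXCEXAAXXACXCEEEXAXCXCECXCEAXEEXAX  (30 'X')
Step 5: XAAXXACXCEXAAXXACXCEEEXAXCXCECXCEAXEEXAXAXEEXEEXAXAXEEXXAAXXACXCEAXEEXEEXAXAXEEXXAAXXACXCECXCECXCEAXEEXAXAXEEXEEXAXAXEEXXAAXXACXCEAXEEXEEXAXAXEEXXAAXXACXCECXCECXCEAXEEXAXXAAXXACXCEXAAXXACXCEEEXAXCXCECXCEAXEEXAX  (80 'X')
Step 6: AXEEXEEXAXAXEEXXAAXXACXCEAXEEXEEXAXAXEEXXAAXXACXCECXCECXCEAXEEXAXXAAXXACXCEXAAXXACXCEEEXAXCXCECXCEAXEEXAXEEXAXCXCECXCEAXCXCECXCEAXEEXAXEEXAXCXCECXCEAXAXEEXEEXAXAXEEXXAAXXACXCEEEXAXCXCECXCEAXCXCECXCEAXEEXAXEEXAXCXCECXCEAXAXEEXEEXAXAXEEXXAAXXACXCEXAAXXACXCEXAAXXACXCEEEXAXCXCECXCEAXEEXAXEEXAXCXCECXCEAXCXCECXCEAXEEXAXEEXAXCXCECXCEAXAXEEXEEXAXAXEEXXAAXXACXCEEEXAXCXCECXCEAXCXCECXCEAXEEXAXEEXAXCXCECXCEAXAXEEXEEXAXAXEEXXAAXXACXCEXAAXXACXCEXAAXXACXCEEEXAXCXCECXCEAXEEXAXAXEEXEEXAXAXEEXXAAXXACXCEAXEEXEEXAXAXEEXXAAXXACXCECXCECXCEAXEEXAXXAAXXACXCEXAAXXACXCEEEXAXCXCECXCEAXEEXAX  (210 'X')

Answer: 210


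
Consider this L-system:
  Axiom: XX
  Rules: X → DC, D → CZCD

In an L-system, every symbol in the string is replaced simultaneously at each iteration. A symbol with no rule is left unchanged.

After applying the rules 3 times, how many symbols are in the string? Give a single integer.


Answer: 16

Derivation:
Step 0: length = 2
Step 1: length = 4
Step 2: length = 10
Step 3: length = 16


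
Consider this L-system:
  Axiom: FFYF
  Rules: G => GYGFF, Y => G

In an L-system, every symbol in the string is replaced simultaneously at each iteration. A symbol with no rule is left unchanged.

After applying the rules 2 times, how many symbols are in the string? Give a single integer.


Step 0: length = 4
Step 1: length = 4
Step 2: length = 8

Answer: 8


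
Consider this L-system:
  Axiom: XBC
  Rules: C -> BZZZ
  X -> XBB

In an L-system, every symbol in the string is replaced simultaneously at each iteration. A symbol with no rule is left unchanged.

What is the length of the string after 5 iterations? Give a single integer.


Answer: 16

Derivation:
Step 0: length = 3
Step 1: length = 8
Step 2: length = 10
Step 3: length = 12
Step 4: length = 14
Step 5: length = 16


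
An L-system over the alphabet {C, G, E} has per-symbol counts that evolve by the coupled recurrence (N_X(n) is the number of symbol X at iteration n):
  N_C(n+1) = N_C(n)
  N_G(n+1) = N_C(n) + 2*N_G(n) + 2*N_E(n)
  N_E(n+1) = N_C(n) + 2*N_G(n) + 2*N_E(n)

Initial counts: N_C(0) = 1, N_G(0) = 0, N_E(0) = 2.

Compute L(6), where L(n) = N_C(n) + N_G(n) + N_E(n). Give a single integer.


Step 0: N_C=1, N_G=0, N_E=2, L=3
Step 1: N_C=1, N_G=5, N_E=5, L=11
Step 2: N_C=1, N_G=21, N_E=21, L=43
Step 3: N_C=1, N_G=85, N_E=85, L=171
Step 4: N_C=1, N_G=341, N_E=341, L=683
Step 5: N_C=1, N_G=1365, N_E=1365, L=2731
Step 6: N_C=1, N_G=5461, N_E=5461, L=10923

Answer: 10923


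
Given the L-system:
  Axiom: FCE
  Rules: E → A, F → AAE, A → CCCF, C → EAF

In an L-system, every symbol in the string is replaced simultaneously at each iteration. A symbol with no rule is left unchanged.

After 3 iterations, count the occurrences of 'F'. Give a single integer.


Step 0: FCE  (1 'F')
Step 1: AAEEAFA  (1 'F')
Step 2: CCCFCCCFAACCCFAAECCCF  (4 'F')
Step 3: EAFEAFEAFAAEEAFEAFEAFAAECCCFCCCFEAFEAFEAFAAECCCFCCCFAEAFEAFEAFAAE  (16 'F')

Answer: 16


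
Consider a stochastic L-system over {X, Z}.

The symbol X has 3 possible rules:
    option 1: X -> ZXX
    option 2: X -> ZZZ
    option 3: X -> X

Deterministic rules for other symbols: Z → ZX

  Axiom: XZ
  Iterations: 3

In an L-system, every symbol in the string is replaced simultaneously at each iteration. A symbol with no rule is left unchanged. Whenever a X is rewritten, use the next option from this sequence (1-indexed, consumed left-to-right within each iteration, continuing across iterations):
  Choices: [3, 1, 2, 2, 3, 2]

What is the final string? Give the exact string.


Answer: ZXZZZXZXZZZZXZXZX

Derivation:
Step 0: XZ
Step 1: XZX  (used choices [3])
Step 2: ZXXZXZZZ  (used choices [1, 2])
Step 3: ZXZZZXZXZZZZXZXZX  (used choices [2, 3, 2])
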